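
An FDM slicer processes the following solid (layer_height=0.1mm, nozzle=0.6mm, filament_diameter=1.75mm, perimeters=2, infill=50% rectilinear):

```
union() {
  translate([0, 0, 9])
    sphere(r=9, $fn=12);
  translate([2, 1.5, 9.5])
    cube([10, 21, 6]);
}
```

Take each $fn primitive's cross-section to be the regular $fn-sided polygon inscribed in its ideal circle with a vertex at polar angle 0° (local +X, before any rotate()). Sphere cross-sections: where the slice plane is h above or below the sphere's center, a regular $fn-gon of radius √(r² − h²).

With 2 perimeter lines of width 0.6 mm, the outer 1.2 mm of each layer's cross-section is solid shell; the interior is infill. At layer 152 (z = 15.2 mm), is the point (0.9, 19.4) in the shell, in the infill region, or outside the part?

At z = 15.2 mm: the r=9 sphere slices to a regular 12-gon of circumradius 6.524 (√(r²−h²) with h=6.2 from center); the 10×21 cube at (2, 1.5) contributes its full rectangle; Merging all regions: the regions partially overlap (shared area 12.92 mm²), so overlapping operands fuse into one piece — 1 connected region. Overall, the cross-section is a single solid region. The nearest boundary edge runs (2.00, 5.99)→(2.00, 22.50); distance from the point to it = 1.10 mm. The point is not inside any of the regions above, so it lies outside the cross-section (1.10 mm from the nearest boundary).

outside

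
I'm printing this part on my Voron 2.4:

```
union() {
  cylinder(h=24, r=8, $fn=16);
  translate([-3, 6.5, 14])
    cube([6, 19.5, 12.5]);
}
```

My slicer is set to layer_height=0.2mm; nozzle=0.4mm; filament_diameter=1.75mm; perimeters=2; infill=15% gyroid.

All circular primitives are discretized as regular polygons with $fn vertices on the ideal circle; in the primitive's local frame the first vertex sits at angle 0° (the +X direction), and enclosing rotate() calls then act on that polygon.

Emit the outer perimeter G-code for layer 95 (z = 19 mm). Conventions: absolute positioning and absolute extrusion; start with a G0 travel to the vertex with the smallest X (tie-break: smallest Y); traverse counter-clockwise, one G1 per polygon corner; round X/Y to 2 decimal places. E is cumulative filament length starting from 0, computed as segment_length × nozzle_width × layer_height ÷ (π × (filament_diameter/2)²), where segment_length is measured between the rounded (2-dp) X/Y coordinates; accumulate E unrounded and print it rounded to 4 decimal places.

G0 X-8.00 Y0.00 Z19.00
G1 X-7.39 Y-3.06 E0.1038
G1 X-5.66 Y-5.66 E0.2076
G1 X-3.06 Y-7.39 E0.3115
G1 X0.00 Y-8.00 E0.4153
G1 X3.06 Y-7.39 E0.5191
G1 X5.66 Y-5.66 E0.6229
G1 X7.39 Y-3.06 E0.7268
G1 X8.00 Y0.00 E0.8306
G1 X7.39 Y3.06 E0.9344
G1 X5.66 Y5.66 E1.0382
G1 X3.06 Y7.39 E1.1421
G1 X3.00 Y7.40 E1.1441
G1 X3.00 Y26.00 E1.7628
G1 X-3.00 Y26.00 E1.9623
G1 X-3.00 Y7.40 E2.5810
G1 X-3.06 Y7.39 E2.5830
G1 X-5.66 Y5.66 E2.6869
G1 X-7.39 Y3.06 E2.7907
G1 X-8.00 Y0.00 E2.8945

At z = 19 mm: the r=8 cylinder gives a regular 16-gon of circumradius 8 (constant along its height); the cube at (-3, 6.5) is present — its section is the full 6×19.5 rectangle; Merging all regions: the regions partially overlap (shared area 7.21 mm²), so overlapping operands fuse into one piece — 1 connected region. The outline is a single polygon with 19 vertices. Extrusion per mm of travel: 0.4 × 0.2 / (π × 0.875²) = 0.033260. Accumulating E over each segment gives final E = 2.8945.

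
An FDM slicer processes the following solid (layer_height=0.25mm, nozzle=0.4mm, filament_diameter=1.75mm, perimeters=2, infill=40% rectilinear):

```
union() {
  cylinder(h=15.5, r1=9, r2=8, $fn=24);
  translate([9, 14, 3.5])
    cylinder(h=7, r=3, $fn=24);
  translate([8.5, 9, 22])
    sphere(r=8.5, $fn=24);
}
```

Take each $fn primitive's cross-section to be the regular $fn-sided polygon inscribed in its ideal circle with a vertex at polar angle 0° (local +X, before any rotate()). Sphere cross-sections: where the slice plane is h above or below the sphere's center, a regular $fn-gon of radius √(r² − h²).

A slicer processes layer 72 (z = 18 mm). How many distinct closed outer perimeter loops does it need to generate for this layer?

1

At z = 18 mm: the cone is not intersected at this z (z outside [0, 15.5]); the cylinder at (9, 14) is not intersected at this z (z outside [3.5, 10.5]); the r=8.5 sphere at (8.5, 9) contributes a regular 24-gon of circumradius √(8.5²−4²) = 7.500; Merging all regions: only the r=8.5 sphere at (8.5, 9) is present, so the union is just that shape — 1 connected region. The result has 1 disconnected region.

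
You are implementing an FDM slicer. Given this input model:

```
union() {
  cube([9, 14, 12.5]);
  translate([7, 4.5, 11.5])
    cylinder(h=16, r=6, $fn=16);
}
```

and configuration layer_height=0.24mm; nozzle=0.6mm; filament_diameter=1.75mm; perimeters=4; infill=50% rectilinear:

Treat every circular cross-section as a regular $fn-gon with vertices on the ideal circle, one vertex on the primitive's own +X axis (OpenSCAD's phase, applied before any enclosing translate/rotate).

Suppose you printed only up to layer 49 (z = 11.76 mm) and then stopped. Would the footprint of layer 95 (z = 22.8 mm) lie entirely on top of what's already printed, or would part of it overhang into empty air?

entirely on top

Compare the two slices. At z = 11.76: the cube (footprint 9×14) is included at this height (area 126.00 mm²); the r=6 cylinder at (7, 4.5) contributes a regular 16-gon of circumradius 6 (area = (16/2)·6.000²·sin(360°/16) = 110.21 mm²); Combining (union): the regions partially overlap — summed areas 236.21 mm² minus the doubly-counted overlap 71.97 mm² gives 164.24 mm² — area = 164.24 mm². At z = 22.8: the cube is absent (z outside [0, 12.5]); the r=6 cylinder at (7, 4.5) contributes a regular 16-gon of circumradius 6 (area = (16/2)·6.000²·sin(360°/16) = 110.21 mm²); Combining (union): only the r=6 cylinder at (7, 4.5) is present, so the union is just that shape — area = 110.21 mm². Checking containment: the cross-section at z = 22.8 is a subset of the cross-section at z = 11.76.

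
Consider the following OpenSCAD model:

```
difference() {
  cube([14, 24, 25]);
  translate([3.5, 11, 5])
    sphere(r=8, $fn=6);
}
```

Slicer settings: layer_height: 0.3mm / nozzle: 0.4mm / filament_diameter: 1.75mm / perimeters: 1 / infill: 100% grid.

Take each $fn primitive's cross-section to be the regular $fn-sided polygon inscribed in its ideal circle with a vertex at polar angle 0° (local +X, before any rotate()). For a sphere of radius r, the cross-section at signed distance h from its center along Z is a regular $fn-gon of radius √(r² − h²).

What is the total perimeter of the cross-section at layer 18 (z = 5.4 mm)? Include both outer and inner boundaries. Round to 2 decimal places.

93.13 mm

At z = 5.4 mm: the 14×24 cube contributes its full rectangle (perimeter 76.00 mm); the r=8 sphere at (3.5, 11) slices to a regular 6-gon of circumradius 7.990 (√(r²−h²) with h=0.4 from center) (perimeter = 2·6·7.990·sin(180°/6) = 47.94 mm); Taking the first minus the rest: starting from the 14×24 cube, the r=8 sphere at (3.5, 11) partially overlaps it — only the 131.37 mm² overlap (of its 165.86 mm²) is removed, clipping the outline — boundary = 93.13 mm. Overall, the cross-section is a single solid region. Total boundary length (outer) = 93.13 mm.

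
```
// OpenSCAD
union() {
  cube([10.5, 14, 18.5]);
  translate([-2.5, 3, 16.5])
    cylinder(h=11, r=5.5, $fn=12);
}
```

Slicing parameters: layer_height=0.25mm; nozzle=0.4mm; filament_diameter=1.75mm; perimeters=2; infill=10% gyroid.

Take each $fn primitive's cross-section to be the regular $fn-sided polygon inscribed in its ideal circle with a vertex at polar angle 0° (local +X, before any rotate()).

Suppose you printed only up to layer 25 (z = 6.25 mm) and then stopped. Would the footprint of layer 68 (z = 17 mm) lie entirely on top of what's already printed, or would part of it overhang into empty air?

Compare the two slices. At z = 6.25: the cube (footprint 10.5×14) is included at this height (area 147.00 mm²); the cylinder at (-2.5, 3) is not intersected at this z (z outside [16.5, 27.5]); Taking the union: only the 10.5×14 cube is present, so the union is just that shape — area = 147.00 mm². At z = 17: the cube is present — its section is the full 10.5×14 rectangle (area 147.00 mm²); the r=5.5 cylinder at (-2.5, 3) gives a regular 12-gon of circumradius 5.5 (constant along its height) (area = (12/2)·5.500²·sin(360°/12) = 90.75 mm²); Merging all regions: the regions partially overlap — summed areas 237.75 mm² minus the doubly-counted overlap 17.55 mm² gives 220.20 mm² — area = 220.20 mm². Checking containment: at z = 17 the cross-section extends beyond the z = 6.25 cross-section by about 73.20 mm².

part overhangs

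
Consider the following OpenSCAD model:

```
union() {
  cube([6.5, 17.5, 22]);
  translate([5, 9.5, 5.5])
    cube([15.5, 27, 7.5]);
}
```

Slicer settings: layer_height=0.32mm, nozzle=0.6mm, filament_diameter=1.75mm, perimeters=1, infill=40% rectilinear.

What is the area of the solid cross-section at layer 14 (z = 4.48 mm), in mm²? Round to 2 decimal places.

113.75 mm²

At z = 4.48 mm: the 6.5×17.5 cube contributes its full rectangle (area 113.75 mm²); the cube at (5, 9.5) is absent (z outside [5.5, 13]); Combining (union): only the 6.5×17.5 cube is present, so the union is just that shape — area = 113.75 mm². Overall, the cross-section is a single solid region. Net area = 113.75 mm².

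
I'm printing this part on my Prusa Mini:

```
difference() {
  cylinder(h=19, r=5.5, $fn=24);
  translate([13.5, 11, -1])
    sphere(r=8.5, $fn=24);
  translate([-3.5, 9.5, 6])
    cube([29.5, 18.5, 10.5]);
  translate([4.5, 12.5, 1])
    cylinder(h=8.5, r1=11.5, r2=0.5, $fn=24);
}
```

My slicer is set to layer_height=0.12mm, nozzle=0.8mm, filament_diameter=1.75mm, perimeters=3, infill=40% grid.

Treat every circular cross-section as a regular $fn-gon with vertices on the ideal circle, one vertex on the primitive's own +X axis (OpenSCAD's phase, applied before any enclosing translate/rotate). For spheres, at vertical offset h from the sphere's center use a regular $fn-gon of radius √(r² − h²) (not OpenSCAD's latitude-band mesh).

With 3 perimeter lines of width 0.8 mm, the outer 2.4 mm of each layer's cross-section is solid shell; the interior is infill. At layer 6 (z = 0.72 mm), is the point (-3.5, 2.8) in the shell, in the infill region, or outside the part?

shell

At z = 0.72 mm: the cylinder: section is a regular 24-gon, circumradius r=5.5; the sphere at (13.5, 11): section is a regular 24-gon, circumradius = √(r²−h²) = √(8.5²−1.72²) = 8.324; the cube at (-3.5, 9.5) does not reach this height (z outside [6, 16.5]); the cone at (4.5, 12.5) is not intersected at this z (z outside [1, 9.5]); Subtracting the remaining from the first: starting from the r=5.5 cylinder, the r=8.5 sphere at (13.5, 11) misses the remaining region (no effect) — 1 connected region. Overall, the cross-section is a single solid region. The nearest boundary edge runs (-4.76, 2.75)→(-3.89, 3.89); distance from the point to it = 0.97 mm. The point is inside the cross-section, 0.97 mm from the nearest boundary — within the 2.4 mm shell band (3 × 0.8).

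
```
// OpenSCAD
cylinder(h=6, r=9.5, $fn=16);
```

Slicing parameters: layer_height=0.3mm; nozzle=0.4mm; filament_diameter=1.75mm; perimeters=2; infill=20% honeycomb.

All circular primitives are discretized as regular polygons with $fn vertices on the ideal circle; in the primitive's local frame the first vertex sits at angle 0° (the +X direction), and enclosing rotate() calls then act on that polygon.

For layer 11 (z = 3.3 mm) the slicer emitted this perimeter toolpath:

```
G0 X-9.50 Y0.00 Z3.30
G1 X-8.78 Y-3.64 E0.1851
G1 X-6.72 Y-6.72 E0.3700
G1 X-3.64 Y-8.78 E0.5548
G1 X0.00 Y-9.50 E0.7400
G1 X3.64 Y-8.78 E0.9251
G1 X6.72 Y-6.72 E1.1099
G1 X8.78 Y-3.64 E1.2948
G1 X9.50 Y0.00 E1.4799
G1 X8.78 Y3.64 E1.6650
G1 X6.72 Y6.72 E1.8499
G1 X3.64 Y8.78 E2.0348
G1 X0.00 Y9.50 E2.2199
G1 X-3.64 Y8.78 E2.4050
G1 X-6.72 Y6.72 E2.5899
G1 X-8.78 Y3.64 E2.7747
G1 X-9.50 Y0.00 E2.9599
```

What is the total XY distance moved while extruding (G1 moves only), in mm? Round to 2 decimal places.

Sum the Euclidean lengths of each G1 segment: total = 59.33 mm.

59.33 mm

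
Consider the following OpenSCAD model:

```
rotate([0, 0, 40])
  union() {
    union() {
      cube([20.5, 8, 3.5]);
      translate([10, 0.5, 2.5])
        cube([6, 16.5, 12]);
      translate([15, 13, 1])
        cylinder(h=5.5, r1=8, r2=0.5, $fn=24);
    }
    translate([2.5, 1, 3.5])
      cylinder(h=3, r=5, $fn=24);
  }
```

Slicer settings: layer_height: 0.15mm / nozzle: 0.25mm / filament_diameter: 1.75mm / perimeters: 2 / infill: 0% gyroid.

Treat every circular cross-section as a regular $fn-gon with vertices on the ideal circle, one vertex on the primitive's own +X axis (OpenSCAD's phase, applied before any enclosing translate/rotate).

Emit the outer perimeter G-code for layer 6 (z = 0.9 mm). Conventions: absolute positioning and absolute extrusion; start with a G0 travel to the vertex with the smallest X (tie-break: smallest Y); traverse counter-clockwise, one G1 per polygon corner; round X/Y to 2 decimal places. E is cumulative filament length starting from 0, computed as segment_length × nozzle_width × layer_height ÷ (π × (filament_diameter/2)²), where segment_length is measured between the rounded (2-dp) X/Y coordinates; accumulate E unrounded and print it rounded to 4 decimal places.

G0 X-5.14 Y6.13 Z0.90
G1 X0.00 Y0.00 E0.1247
G1 X15.70 Y13.18 E0.4443
G1 X10.56 Y19.31 E0.5690
G1 X-5.14 Y6.13 E0.8886

At z = 0.9 mm: the cube (footprint 20.5×8) is included at this height; the cube at (10, 0.5) is absent (z outside [2.5, 14.5]); the cone at (15, 13) is absent (z outside [1, 6.5]); Taking the union: only the 20.5×8 cube is present, so the union is just that shape — 1 connected region; the cylinder at (2.5, 1) does not reach this height (z outside [3.5, 6.5]); Combining (union): only that combined region is present, so the union is just that shape — 1 connected region; (whole slice rotated 40° about Z — lengths, areas and connectivity unchanged). The outline is a single polygon with 4 vertices. Extrusion per mm of travel: 0.25 × 0.15 / (π × 0.875²) = 0.015591. Accumulating E over each segment gives final E = 0.8886.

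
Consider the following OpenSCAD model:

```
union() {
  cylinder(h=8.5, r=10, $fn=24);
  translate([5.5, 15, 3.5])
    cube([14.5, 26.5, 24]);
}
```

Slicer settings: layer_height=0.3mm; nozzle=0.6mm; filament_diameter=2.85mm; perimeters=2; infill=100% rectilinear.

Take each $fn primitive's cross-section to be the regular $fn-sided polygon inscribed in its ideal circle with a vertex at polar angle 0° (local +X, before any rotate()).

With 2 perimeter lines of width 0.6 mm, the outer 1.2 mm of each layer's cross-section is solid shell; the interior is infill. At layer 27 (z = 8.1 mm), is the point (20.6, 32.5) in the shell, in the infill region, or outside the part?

outside

At z = 8.1 mm: the cylinder: section is a regular 24-gon, circumradius r=10; the 14.5×26.5 cube at (5.5, 15) contributes its full rectangle; Taking the union: the 2 present regions are separate (no shared area or edge), so areas and boundary lengths simply add and each stays a separate island — 2 connected regions. Overall, the cross-section has 2 separate islands. The nearest boundary edge runs (20.00, 41.50)→(20.00, 15.00); distance from the point to it = 0.60 mm. The point is not inside any of the regions above, so it lies outside the cross-section (0.60 mm from the nearest boundary).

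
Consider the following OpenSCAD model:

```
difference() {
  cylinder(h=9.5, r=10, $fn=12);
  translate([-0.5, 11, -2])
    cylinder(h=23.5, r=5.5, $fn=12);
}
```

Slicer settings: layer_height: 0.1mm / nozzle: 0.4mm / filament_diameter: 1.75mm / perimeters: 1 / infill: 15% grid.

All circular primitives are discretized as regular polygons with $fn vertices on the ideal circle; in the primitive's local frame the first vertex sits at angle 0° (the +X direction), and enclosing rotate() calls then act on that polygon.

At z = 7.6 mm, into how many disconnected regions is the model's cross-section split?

At z = 7.6 mm: the r=10 cylinder contributes a regular 12-gon of circumradius 10; the r=5.5 cylinder at (-0.5, 11) gives a regular 12-gon of circumradius 5.5 (constant along its height); Taking the first minus the rest: starting from the r=10 cylinder, the r=5.5 cylinder at (-0.5, 11) partially overlaps it — only the 27.70 mm² overlap (of its 90.75 mm²) is removed, clipping the outline — 1 connected region. The result has 1 disconnected region.

1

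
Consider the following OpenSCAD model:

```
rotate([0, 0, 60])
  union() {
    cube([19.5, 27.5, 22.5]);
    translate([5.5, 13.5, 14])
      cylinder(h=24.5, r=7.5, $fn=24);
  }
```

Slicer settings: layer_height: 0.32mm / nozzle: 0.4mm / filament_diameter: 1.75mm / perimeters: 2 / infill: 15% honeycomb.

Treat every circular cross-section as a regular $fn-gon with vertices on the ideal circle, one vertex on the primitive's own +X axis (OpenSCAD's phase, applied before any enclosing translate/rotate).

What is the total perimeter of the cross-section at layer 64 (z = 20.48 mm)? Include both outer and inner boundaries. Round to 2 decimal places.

At z = 20.48 mm: the cube (footprint 19.5×27.5) is included at this height (perimeter 94.00 mm); the r=7.5 cylinder at (5.5, 13.5) gives a regular 24-gon of circumradius 7.5 (constant along its height) (perimeter = 2·24·7.500·sin(180°/24) = 46.99 mm); Merging all regions: the regions partially overlap (shared area 161.19 mm²), so the edge portions inside another operand are dropped and the merged outline is re-measured after clipping — boundary = 95.01 mm; (whole slice rotated 60° about Z — lengths, areas and connectivity unchanged). Overall, the cross-section is a single solid region. Total boundary length (outer) = 95.01 mm.

95.01 mm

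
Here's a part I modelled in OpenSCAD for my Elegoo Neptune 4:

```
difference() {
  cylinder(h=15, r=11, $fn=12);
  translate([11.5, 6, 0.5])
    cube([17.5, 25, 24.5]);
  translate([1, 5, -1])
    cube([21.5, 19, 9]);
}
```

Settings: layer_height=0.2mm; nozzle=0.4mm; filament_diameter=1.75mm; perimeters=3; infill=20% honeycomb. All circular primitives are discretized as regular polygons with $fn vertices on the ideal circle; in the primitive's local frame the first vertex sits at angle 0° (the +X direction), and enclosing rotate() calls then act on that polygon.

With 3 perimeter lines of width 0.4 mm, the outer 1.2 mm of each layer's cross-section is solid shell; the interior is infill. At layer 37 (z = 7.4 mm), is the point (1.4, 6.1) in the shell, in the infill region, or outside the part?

At z = 7.4 mm: the cylinder: section is a regular 12-gon, circumradius r=11; the cube at (11.5, 6) is present — its section is the full 17.5×25 rectangle; the 21.5×19 cube at (1, 5) contributes its full rectangle; Taking the first minus the rest: starting from the r=11 cylinder, the 17.5×25 cube at (11.5, 6) misses the remaining region (no effect); the 21.5×19 cube at (1, 5) partially overlaps it — only the 33.23 mm² overlap (of its 408.50 mm²) is removed, clipping the outline — 1 connected region. Overall, the cross-section is a single solid region. The nearest boundary edge runs (1.00, 10.73)→(1.00, 5.00); distance from the point to it = 0.40 mm. The point is not inside any of the regions above, so it lies outside the cross-section (0.40 mm from the nearest boundary).

outside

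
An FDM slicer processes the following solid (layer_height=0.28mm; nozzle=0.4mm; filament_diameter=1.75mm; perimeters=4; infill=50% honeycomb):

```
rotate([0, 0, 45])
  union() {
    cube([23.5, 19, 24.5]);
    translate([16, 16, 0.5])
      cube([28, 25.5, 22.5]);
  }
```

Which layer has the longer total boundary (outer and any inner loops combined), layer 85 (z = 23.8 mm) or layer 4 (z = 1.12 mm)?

layer 4 (z = 1.12 mm)

Layer 85 (z = 23.8): the 23.5×19 cube contributes its full rectangle (perimeter 85.00 mm); the cube at (16, 16) is not intersected at this z (z outside [0.5, 23]); Combining (union): only the 23.5×19 cube is present, so the union is just that shape — boundary = 85.00 mm; (rotated 45° about Z; rotation is an isometry so areas/perimeters/island counts are preserved). So its perimeter = 85.00 mm. Layer 4 (z = 1.12): the cube (footprint 23.5×19) is included at this height (perimeter 85.00 mm); the cube at (16, 16) is present — its section is the full 28×25.5 rectangle (perimeter 107.00 mm); Taking the union: the regions partially overlap (shared area 22.50 mm²), so the edge portions inside another operand are dropped and the merged outline is re-measured after clipping — boundary = 171.00 mm; (whole slice rotated 45° about Z — lengths, areas and connectivity unchanged). So its perimeter = 171.00 mm. Layer 4 is larger (171.00 vs 85.00 mm).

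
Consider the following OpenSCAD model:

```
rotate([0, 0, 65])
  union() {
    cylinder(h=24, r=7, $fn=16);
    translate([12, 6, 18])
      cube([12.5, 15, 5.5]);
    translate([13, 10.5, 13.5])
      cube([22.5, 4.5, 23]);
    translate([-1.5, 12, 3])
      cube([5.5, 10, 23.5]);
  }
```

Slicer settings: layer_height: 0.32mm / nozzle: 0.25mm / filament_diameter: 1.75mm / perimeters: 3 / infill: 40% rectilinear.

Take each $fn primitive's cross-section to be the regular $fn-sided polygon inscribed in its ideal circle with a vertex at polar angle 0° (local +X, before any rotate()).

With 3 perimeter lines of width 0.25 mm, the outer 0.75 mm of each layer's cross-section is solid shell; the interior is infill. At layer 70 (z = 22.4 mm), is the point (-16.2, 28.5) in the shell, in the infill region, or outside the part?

outside

At z = 22.4 mm: the r=7 cylinder contributes a regular 16-gon of circumradius 7; the 12.5×15 cube at (12, 6) contributes its full rectangle; the cube at (13, 10.5) (footprint 22.5×4.5) is included at this height; the cube at (-1.5, 12) (footprint 5.5×10) is included at this height; Taking the union: the regions partially overlap (shared area 51.75 mm²), so overlapping operands fuse into one piece — 3 connected regions; (rotated 65° about Z; rotation is an isometry so areas/perimeters/island counts are preserved). Overall, the cross-section has 3 separate islands. Undo the 65° rotation: the query point maps to (18.983, 26.727) in the un-rotated model frame. The nearest boundary edge runs (12.00, 21.00)→(24.50, 21.00); distance from the point to it = 5.73 mm. The point is not inside any of the regions above, so it lies outside the cross-section (5.73 mm from the nearest boundary).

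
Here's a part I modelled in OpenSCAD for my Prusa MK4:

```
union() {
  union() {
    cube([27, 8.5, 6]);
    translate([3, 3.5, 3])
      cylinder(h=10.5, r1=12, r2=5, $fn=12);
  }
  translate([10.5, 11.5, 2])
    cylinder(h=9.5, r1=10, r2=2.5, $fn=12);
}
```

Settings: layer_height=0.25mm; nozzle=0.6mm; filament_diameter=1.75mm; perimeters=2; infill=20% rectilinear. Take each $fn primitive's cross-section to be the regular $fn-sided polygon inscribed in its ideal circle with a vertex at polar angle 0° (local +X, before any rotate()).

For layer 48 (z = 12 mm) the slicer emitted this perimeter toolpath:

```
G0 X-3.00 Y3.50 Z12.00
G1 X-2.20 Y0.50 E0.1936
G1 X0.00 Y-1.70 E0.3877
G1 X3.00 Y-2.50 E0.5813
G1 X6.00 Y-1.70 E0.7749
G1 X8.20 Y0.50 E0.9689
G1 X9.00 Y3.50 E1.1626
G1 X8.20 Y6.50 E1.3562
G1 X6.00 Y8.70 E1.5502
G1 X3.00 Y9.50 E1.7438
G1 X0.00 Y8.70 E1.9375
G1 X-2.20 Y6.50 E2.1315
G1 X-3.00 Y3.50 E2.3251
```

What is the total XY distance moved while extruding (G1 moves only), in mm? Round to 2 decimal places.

37.28 mm

Sum the Euclidean lengths of each G1 segment: total = 37.28 mm.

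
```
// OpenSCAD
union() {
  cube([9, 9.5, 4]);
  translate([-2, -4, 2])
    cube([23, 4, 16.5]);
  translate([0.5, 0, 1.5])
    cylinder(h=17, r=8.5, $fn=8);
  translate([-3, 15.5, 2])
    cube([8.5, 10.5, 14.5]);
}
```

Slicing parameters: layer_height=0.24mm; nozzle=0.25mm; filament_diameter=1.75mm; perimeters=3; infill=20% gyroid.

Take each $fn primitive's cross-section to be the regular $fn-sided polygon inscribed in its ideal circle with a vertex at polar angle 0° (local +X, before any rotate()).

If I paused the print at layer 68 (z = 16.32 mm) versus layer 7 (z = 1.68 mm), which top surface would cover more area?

layer 68 (z = 16.32 mm)

Layer 68 (z = 16.32): the cube is not intersected at this z (z outside [0, 4]); the cube at (-2, -4) is present — its section is the full 23×4 rectangle (area 92.00 mm²); the r=8.5 cylinder at (0.5, 0) gives a regular 8-gon of circumradius 8.5 (constant along its height) (area = (8/2)·8.500²·sin(360°/8) = 204.35 mm²); the 8.5×10.5 cube at (-3, 15.5) contributes its full rectangle (area 89.25 mm²); Taking the union: the regions partially overlap — summed areas 385.60 mm² minus the doubly-counted overlap 40.69 mm² gives 344.92 mm² — area = 344.92 mm². So its area = 344.92 mm². Layer 7 (z = 1.68): the cube (footprint 9×9.5) is included at this height (area 85.50 mm²); the cube at (-2, -4) is absent (z outside [2, 18.5]); the r=8.5 cylinder at (0.5, 0) contributes a regular 8-gon of circumradius 8.5 (area = (8/2)·8.500²·sin(360°/8) = 204.35 mm²); the cube at (-3, 15.5) is absent (z outside [2, 16.5]); Merging all regions: the regions partially overlap — summed areas 289.85 mm² minus the doubly-counted overlap 55.29 mm² gives 234.57 mm² — area = 234.57 mm². So its area = 234.57 mm². Layer 68 is larger (344.92 vs 234.57 mm²).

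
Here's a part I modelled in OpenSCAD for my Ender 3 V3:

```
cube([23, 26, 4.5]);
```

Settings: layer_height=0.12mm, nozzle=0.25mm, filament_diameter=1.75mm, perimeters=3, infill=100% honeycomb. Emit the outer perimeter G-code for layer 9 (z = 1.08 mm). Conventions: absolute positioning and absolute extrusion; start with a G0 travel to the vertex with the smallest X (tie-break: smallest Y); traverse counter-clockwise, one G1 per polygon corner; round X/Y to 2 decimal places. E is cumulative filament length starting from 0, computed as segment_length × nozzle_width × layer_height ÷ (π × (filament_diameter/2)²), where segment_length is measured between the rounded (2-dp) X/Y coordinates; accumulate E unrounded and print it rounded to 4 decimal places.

G0 X0.00 Y0.00 Z1.08
G1 X23.00 Y0.00 E0.2869
G1 X23.00 Y26.00 E0.6112
G1 X0.00 Y26.00 E0.8980
G1 X0.00 Y0.00 E1.2223

At z = 1.08 mm: the 23×26 cube contributes its full rectangle. The outline is a single polygon with 4 vertices. Extrusion per mm of travel: 0.25 × 0.12 / (π × 0.875²) = 0.012473. Accumulating E over each segment gives final E = 1.2223.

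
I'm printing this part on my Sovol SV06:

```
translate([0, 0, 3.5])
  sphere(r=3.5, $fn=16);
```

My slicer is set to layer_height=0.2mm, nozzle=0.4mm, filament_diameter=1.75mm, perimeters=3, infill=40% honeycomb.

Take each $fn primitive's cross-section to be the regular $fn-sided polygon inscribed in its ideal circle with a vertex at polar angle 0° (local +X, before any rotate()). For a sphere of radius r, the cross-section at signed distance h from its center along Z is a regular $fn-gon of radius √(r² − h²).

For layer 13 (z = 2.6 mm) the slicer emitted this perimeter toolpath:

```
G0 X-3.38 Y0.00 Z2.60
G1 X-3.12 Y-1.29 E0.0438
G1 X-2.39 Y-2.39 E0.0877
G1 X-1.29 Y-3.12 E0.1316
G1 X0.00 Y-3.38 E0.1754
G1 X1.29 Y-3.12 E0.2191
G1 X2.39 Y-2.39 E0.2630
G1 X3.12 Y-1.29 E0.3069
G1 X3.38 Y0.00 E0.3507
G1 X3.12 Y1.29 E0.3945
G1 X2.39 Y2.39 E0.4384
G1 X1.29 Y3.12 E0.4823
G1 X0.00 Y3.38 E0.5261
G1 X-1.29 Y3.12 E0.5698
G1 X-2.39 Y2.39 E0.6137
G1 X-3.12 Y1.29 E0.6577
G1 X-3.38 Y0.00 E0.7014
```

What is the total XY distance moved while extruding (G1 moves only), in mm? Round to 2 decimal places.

Sum the Euclidean lengths of each G1 segment: total = 21.09 mm.

21.09 mm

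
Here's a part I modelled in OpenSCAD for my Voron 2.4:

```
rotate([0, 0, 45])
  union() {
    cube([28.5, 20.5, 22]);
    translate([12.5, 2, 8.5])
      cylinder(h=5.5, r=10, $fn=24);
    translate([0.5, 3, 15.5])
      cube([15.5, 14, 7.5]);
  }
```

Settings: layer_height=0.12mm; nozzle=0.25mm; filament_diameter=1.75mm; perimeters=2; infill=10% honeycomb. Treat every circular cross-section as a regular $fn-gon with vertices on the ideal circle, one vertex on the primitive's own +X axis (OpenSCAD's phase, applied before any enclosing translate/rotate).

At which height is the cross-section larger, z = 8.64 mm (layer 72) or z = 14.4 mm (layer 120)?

Layer 72 (z = 8.64): the 28.5×20.5 cube contributes its full rectangle (area 584.25 mm²); the r=10 cylinder at (12.5, 2) gives a regular 24-gon of circumradius 10 (constant along its height) (area = (24/2)·10.000²·sin(360°/24) = 310.58 mm²); the cube at (0.5, 3) is absent (z outside [15.5, 23]); Combining (union): the regions partially overlap — summed areas 894.83 mm² minus the doubly-counted overlap 194.76 mm² gives 700.07 mm² — area = 700.07 mm²; (rotated 45° about Z; rotation is an isometry so areas/perimeters/island counts are preserved). So its area = 700.07 mm². Layer 120 (z = 14.4): the 28.5×20.5 cube contributes its full rectangle (area 584.25 mm²); the cylinder at (12.5, 2) does not reach this height (z outside [8.5, 14]); the cube at (0.5, 3) is not intersected at this z (z outside [15.5, 23]); Merging all regions: only the 28.5×20.5 cube is present, so the union is just that shape — area = 584.25 mm²; (rotated 45° about Z; rotation is an isometry so areas/perimeters/island counts are preserved). So its area = 584.25 mm². Layer 72 is larger (700.07 vs 584.25 mm²).

layer 72 (z = 8.64 mm)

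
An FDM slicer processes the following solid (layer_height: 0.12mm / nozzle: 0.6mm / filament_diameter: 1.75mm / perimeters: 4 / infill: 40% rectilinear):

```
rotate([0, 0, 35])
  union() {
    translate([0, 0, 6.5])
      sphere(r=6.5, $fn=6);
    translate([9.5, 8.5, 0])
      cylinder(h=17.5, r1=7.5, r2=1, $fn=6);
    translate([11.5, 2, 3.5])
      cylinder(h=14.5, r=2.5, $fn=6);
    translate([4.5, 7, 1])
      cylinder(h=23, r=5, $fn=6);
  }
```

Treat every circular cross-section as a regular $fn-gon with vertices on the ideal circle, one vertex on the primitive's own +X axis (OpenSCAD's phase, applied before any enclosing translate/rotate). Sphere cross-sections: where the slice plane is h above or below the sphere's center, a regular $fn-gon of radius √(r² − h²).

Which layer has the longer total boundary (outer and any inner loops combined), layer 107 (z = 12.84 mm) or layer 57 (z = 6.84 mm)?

layer 57 (z = 6.84 mm)

Layer 107 (z = 12.84): the sphere: section is a regular 6-gon, circumradius = √(r²−h²) = √(6.5²−6.34²) = 1.433 (perimeter = 2·6·1.433·sin(180°/6) = 8.60 mm); the cone at (9.5, 8.5) (r1=7.5→r2=1) has section circumradius 2.731 here — a regular 6-gon (perimeter = 2·6·2.731·sin(180°/6) = 16.39 mm); the r=2.5 cylinder at (11.5, 2) contributes a regular 6-gon of circumradius 2.5 (perimeter = 2·6·2.500·sin(180°/6) = 15.00 mm); the r=5 cylinder at (4.5, 7) contributes a regular 6-gon of circumradius 5 (perimeter = 2·6·5.000·sin(180°/6) = 30.00 mm); Merging all regions: the regions partially overlap (shared area 5.48 mm²), so the edge portions inside another operand are dropped and the merged outline is re-measured after clipping — boundary = 59.93 mm; (rotated 35° about Z; rotation is an isometry so areas/perimeters/island counts are preserved). So its perimeter = 59.93 mm. Layer 57 (z = 6.84): the sphere: section is a regular 6-gon, circumradius = √(r²−h²) = √(6.5²−0.34²) = 6.491 (perimeter = 2·6·6.491·sin(180°/6) = 38.95 mm); the cone at (9.5, 8.5) contributes a regular 6-gon of circumradius 4.959 (interpolated between r1=7.5 and r2=1 at t=0.391) (perimeter = 2·6·4.959·sin(180°/6) = 29.76 mm); the r=2.5 cylinder at (11.5, 2) contributes a regular 6-gon of circumradius 2.5 (perimeter = 2·6·2.500·sin(180°/6) = 15.00 mm); the r=5 cylinder at (4.5, 7) contributes a regular 6-gon of circumradius 5 (perimeter = 2·6·5.000·sin(180°/6) = 30.00 mm); Merging all regions: the regions partially overlap (shared area 28.74 mm²), so the edge portions inside another operand are dropped and the merged outline is re-measured after clipping — boundary = 82.84 mm; (whole slice rotated 35° about Z — lengths, areas and connectivity unchanged). So its perimeter = 82.84 mm. Layer 57 is larger (82.84 vs 59.93 mm).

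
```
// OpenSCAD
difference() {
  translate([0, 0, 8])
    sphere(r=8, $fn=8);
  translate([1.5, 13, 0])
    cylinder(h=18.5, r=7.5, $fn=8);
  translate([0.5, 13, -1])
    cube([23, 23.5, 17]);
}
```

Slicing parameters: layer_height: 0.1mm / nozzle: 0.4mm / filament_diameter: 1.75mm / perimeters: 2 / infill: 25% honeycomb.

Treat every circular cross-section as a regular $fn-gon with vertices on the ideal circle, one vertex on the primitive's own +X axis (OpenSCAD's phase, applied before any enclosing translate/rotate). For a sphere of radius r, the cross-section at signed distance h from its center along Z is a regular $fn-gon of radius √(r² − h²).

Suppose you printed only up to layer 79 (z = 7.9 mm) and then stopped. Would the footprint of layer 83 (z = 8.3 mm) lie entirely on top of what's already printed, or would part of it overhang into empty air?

Compare the two slices. At z = 7.9: the r=8 sphere slices to a regular 8-gon of circumradius 7.999 (√(r²−h²) with h=0.1 from center) (area = (8/2)·7.999²·sin(360°/8) = 180.99 mm²); the r=7.5 cylinder at (1.5, 13) gives a regular 8-gon of circumradius 7.5 (constant along its height) (area = (8/2)·7.500²·sin(360°/8) = 159.10 mm²); the cube at (0.5, 13) (footprint 23×23.5) is included at this height (area 540.50 mm²); Subtracting the remaining from the first: starting from the r=8 sphere (180.99 mm²), the r=7.5 cylinder at (1.5, 13) partially overlaps it — only the 7.07 mm² overlap (of its 159.10 mm²) is removed, clipping the outline; the 23×23.5 cube at (0.5, 13) misses the remaining region (no effect) — area = 173.92 mm². At z = 8.3: the sphere: section is a regular 8-gon, circumradius = √(r²−h²) = √(8²−0.3²) = 7.994 (area = (8/2)·7.994²·sin(360°/8) = 180.76 mm²); the cylinder at (1.5, 13): section is a regular 8-gon, circumradius r=7.5 (area = (8/2)·7.500²·sin(360°/8) = 159.10 mm²); the cube at (0.5, 13) is present — its section is the full 23×23.5 rectangle (area 540.50 mm²); Subtracting the remaining from the first: starting from the r=8 sphere (180.76 mm²), the r=7.5 cylinder at (1.5, 13) partially overlaps it — only the 7.04 mm² overlap (of its 159.10 mm²) is removed, clipping the outline; the 23×23.5 cube at (0.5, 13) misses the remaining region (no effect) — area = 173.72 mm². Checking containment: the cross-section at z = 8.3 is a subset of the cross-section at z = 7.9.

entirely on top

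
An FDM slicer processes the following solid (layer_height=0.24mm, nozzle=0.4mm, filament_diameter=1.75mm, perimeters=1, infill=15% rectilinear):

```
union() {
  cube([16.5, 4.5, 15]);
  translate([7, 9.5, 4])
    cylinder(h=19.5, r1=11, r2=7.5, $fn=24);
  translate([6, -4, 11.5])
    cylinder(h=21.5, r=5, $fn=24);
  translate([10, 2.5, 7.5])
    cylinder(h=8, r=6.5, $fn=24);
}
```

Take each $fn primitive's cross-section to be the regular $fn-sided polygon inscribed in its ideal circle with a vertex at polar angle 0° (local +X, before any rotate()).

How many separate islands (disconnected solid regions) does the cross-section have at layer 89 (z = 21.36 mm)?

At z = 21.36 mm: the cube is absent (z outside [0, 15]); the cone at (7, 9.5) contributes a regular 24-gon of circumradius 7.884 (interpolated between r1=11 and r2=7.5 at t=0.890); the cylinder at (6, -4): section is a regular 24-gon, circumradius r=5; the cylinder at (10, 2.5) is not intersected at this z (z outside [7.5, 15.5]); Merging all regions: the 2 present regions are separate (no shared area or edge), so areas and boundary lengths simply add and each stays a separate island — 2 connected regions. Overall, the cross-section has 2 separate islands. Island count = 2.

2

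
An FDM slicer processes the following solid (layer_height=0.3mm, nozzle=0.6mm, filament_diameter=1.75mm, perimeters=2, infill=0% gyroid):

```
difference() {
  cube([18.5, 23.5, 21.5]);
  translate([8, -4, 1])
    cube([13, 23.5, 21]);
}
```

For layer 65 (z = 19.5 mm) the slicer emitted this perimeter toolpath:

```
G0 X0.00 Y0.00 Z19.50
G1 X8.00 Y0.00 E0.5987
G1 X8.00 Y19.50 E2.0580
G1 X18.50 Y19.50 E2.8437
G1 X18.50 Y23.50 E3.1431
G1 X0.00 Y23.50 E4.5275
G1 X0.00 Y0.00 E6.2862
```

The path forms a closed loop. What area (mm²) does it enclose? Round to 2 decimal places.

230.00 mm²

Apply the shoelace formula to the sequence of (X, Y) vertices; enclosed area = 230.00 mm².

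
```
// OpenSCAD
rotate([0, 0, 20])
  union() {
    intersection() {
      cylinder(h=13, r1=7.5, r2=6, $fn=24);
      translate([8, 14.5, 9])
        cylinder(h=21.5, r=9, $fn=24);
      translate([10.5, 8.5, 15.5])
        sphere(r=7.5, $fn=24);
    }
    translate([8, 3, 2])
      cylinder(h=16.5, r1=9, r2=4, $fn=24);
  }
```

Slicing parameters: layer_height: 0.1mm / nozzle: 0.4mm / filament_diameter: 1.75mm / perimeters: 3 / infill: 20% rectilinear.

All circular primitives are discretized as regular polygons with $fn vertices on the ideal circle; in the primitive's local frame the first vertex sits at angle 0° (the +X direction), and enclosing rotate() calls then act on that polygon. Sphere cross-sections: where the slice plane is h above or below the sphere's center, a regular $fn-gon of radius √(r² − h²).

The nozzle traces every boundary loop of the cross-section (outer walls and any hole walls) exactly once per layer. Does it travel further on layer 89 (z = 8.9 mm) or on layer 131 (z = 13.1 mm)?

layer 89 (z = 8.9 mm)

Layer 89 (z = 8.9): the cone contributes a regular 24-gon of circumradius 6.473 (interpolated between r1=7.5 and r2=6 at t=0.685) (perimeter = 2·24·6.473·sin(180°/24) = 40.56 mm); the cylinder at (8, 14.5) is absent (z outside [9, 30.5]); the r=7.5 sphere at (10.5, 8.5) slices to a regular 24-gon of circumradius 3.562 (√(r²−h²) with h=6.6 from center) (perimeter = 2·24·3.562·sin(180°/24) = 22.32 mm); Taking the intersection: at least one operand is absent at this height, so nothing remains; the cone at (8, 3) (r1=9→r2=4) has section circumradius 6.909 here — a regular 24-gon (perimeter = 2·24·6.909·sin(180°/24) = 43.29 mm); Merging all regions: only the cone at (8, 3) is present, so the union is just that shape — boundary = 43.29 mm; (rotated 20° about Z; rotation is an isometry so areas/perimeters/island counts are preserved). So its perimeter = 43.29 mm. Layer 131 (z = 13.1): the cone is absent (z outside [0, 13]); the r=9 cylinder at (8, 14.5) contributes a regular 24-gon of circumradius 9 (perimeter = 2·24·9.000·sin(180°/24) = 56.39 mm); the r=7.5 sphere at (10.5, 8.5) contributes a regular 24-gon of circumradius √(7.5²−2.4²) = 7.106 (perimeter = 2·24·7.106·sin(180°/24) = 44.52 mm); After intersecting: at least one operand is absent at this height, so nothing remains; the cone at (8, 3) contributes a regular 24-gon of circumradius 5.636 (interpolated between r1=9 and r2=4 at t=0.673) (perimeter = 2·24·5.636·sin(180°/24) = 35.31 mm); Combining (union): only the cone at (8, 3) is present, so the union is just that shape — boundary = 35.31 mm; (rotated 20° about Z; rotation is an isometry so areas/perimeters/island counts are preserved). So its perimeter = 35.31 mm. Layer 89 is larger (43.29 vs 35.31 mm).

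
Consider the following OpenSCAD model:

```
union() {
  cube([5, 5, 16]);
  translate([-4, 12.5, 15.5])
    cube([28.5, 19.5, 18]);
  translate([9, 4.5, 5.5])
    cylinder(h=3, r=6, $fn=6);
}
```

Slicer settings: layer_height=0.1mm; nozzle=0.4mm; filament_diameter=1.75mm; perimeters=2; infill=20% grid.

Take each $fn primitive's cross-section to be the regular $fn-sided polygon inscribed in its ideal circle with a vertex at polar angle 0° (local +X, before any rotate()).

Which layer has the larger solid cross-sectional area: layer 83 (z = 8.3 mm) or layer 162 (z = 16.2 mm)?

layer 162 (z = 16.2 mm)

Layer 83 (z = 8.3): the cube is present — its section is the full 5×5 rectangle (area 25.00 mm²); the cube at (-4, 12.5) does not reach this height (z outside [15.5, 33.5]); the r=6 cylinder at (9, 4.5) contributes a regular 6-gon of circumradius 6 (area = (6/2)·6.000²·sin(360°/6) = 93.53 mm²); Combining (union): the regions partially overlap — summed areas 118.53 mm² minus the doubly-counted overlap 4.39 mm² gives 114.14 mm² — area = 114.14 mm². So its area = 114.14 mm². Layer 162 (z = 16.2): the cube is absent (z outside [0, 16]); the cube at (-4, 12.5) is present — its section is the full 28.5×19.5 rectangle (area 555.75 mm²); the cylinder at (9, 4.5) is not intersected at this z (z outside [5.5, 8.5]); Combining (union): only the 28.5×19.5 cube at (-4, 12.5) is present, so the union is just that shape — area = 555.75 mm². So its area = 555.75 mm². Layer 162 is larger (555.75 vs 114.14 mm²).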